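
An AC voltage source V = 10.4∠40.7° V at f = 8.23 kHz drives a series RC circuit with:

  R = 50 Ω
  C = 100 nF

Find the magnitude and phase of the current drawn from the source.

Step 1 — Angular frequency: ω = 2π·f = 2π·8230 = 5.171e+04 rad/s.
Step 2 — Component impedances:
  R: Z = R = 50 Ω
  C: Z = 1/(jωC) = -j/(ω·C) = 0 - j193.4 Ω
Step 3 — Series combination: Z_total = R + C = 50 - j193.4 Ω = 199.7∠-75.5° Ω.
Step 4 — Source phasor: V = 10.4∠40.7° V = 7.885 + j6.782 V.
Step 5 — Ohm's law: I = V / Z_total = (7.885 + j6.782) / (50 - j193.4) = -0.02299 + j0.04672 A.
Step 6 — Convert to polar: |I| = 0.05207 A, ∠I = 116.2°.

I = 0.05207∠116.2° A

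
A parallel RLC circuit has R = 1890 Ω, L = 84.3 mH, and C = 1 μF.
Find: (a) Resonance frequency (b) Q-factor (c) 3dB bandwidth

Step 1 — Resonance: ω₀ = 1/√(LC) = 1/√(0.0843·1e-06) = 3444 rad/s.
Step 2 — f₀ = ω₀/(2π) = 548.2 Hz.
Step 3 — Parallel Q: Q = R/(ω₀L) = 1890/(3444·0.0843) = 6.51.
Step 4 — Bandwidth: Δω = ω₀/Q = 529.1 rad/s; BW = Δω/(2π) = 84.21 Hz.

(a) f₀ = 548.2 Hz  (b) Q = 6.51  (c) BW = 84.21 Hz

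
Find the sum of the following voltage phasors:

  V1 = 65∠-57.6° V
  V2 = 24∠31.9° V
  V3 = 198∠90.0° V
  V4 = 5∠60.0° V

Step 1 — Convert each phasor to rectangular form:
  V1 = 65·(cos(-57.6°) + j·sin(-57.6°)) = 34.83 - j54.88 V
  V2 = 24·(cos(31.9°) + j·sin(31.9°)) = 20.38 + j12.68 V
  V3 = 198·(cos(90.0°) + j·sin(90.0°)) = 0 + j198 V
  V4 = 5·(cos(60.0°) + j·sin(60.0°)) = 2.5 + j4.33 V
Step 2 — Sum components: V_total = 57.7 + j160.1 V.
Step 3 — Convert to polar: |V_total| = 170.2 V, ∠V_total = 70.2°.

V_total = 170.2∠70.2° V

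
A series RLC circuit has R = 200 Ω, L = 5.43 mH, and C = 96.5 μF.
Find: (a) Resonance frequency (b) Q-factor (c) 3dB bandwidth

Step 1 — Resonance: ω₀ = 1/√(LC) = 1/√(0.00543·9.65e-05) = 1381 rad/s.
Step 2 — f₀ = ω₀/(2π) = 219.9 Hz.
Step 3 — Series Q: Q = ω₀L/R = 1381·0.00543/200 = 0.03751.
Step 4 — Bandwidth: Δω = ω₀/Q = 3.683e+04 rad/s; BW = Δω/(2π) = 5862 Hz.

(a) f₀ = 219.9 Hz  (b) Q = 0.03751  (c) BW = 5862 Hz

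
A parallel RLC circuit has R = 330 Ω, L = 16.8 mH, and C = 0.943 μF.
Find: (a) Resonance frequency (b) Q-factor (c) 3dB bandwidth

Step 1 — Resonance: ω₀ = 1/√(LC) = 1/√(0.0168·9.43e-07) = 7945 rad/s.
Step 2 — f₀ = ω₀/(2π) = 1264 Hz.
Step 3 — Parallel Q: Q = R/(ω₀L) = 330/(7945·0.0168) = 2.472.
Step 4 — Bandwidth: Δω = ω₀/Q = 3213 rad/s; BW = Δω/(2π) = 511.4 Hz.

(a) f₀ = 1264 Hz  (b) Q = 2.472  (c) BW = 511.4 Hz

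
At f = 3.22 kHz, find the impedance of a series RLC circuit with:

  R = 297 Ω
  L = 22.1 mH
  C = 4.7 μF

Step 1 — Angular frequency: ω = 2π·f = 2π·3220 = 2.023e+04 rad/s.
Step 2 — Component impedances:
  R: Z = R = 297 Ω
  L: Z = jωL = j·2.023e+04·0.0221 = 0 + j447.1 Ω
  C: Z = 1/(jωC) = -j/(ω·C) = 0 - j10.52 Ω
Step 3 — Series combination: Z_total = R + L + C = 297 + j436.6 Ω = 528∠55.8° Ω.

Z = 297 + j436.6 Ω = 528∠55.8° Ω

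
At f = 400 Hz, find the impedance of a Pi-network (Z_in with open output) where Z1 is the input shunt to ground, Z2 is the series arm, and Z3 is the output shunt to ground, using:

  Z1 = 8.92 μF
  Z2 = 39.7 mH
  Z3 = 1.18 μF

Step 1 — Angular frequency: ω = 2π·f = 2π·400 = 2513 rad/s.
Step 2 — Component impedances:
  Z1: Z = 1/(jωC) = -j/(ω·C) = 0 - j44.61 Ω
  Z2: Z = jωL = j·2513·0.0397 = 0 + j99.78 Ω
  Z3: Z = 1/(jωC) = -j/(ω·C) = 0 - j337.2 Ω
Step 3 — With open output, the series arm Z2 and the output shunt Z3 appear in series to ground: Z2 + Z3 = 0 - j237.4 Ω.
Step 4 — Parallel with input shunt Z1: Z_in = Z1 || (Z2 + Z3) = 0 - j37.55 Ω = 37.55∠-90.0° Ω.

Z = 0 - j37.55 Ω = 37.55∠-90.0° Ω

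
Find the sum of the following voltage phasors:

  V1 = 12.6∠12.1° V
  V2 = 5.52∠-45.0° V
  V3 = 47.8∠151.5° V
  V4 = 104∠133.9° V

Step 1 — Convert each phasor to rectangular form:
  V1 = 12.6·(cos(12.1°) + j·sin(12.1°)) = 12.32 + j2.641 V
  V2 = 5.52·(cos(-45.0°) + j·sin(-45.0°)) = 3.903 - j3.903 V
  V3 = 47.8·(cos(151.5°) + j·sin(151.5°)) = -42.01 + j22.81 V
  V4 = 104·(cos(133.9°) + j·sin(133.9°)) = -72.11 + j74.94 V
Step 2 — Sum components: V_total = -97.9 + j96.48 V.
Step 3 — Convert to polar: |V_total| = 137.5 V, ∠V_total = 135.4°.

V_total = 137.5∠135.4° V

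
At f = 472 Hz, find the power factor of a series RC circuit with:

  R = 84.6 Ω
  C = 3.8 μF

Step 1 — Angular frequency: ω = 2π·f = 2π·472 = 2966 rad/s.
Step 2 — Component impedances:
  R: Z = R = 84.6 Ω
  C: Z = 1/(jωC) = -j/(ω·C) = 0 - j88.73 Ω
Step 3 — Series combination: Z_total = R + C = 84.6 - j88.73 Ω = 122.6∠-46.4° Ω.
Step 4 — Power factor: PF = cos(φ) = Re(Z)/|Z| = 84.6/122.6 = 0.69.
Step 5 — Type: Im(Z) = -88.73 ⇒ leading (phase φ = -46.4°).

PF = 0.69 (leading, φ = -46.4°)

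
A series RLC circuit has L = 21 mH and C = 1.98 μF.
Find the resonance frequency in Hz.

Step 1 — Resonance condition Im(Z)=0 gives ω₀ = 1/√(LC).
Step 2 — ω₀ = 1/√(0.021·1.98e-06) = 4904 rad/s.
Step 3 — f₀ = ω₀/(2π) = 780.5 Hz.

f₀ = 780.5 Hz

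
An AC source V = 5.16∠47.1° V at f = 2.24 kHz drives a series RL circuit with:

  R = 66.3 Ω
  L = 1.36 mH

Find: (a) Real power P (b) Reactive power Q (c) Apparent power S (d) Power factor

Step 1 — Angular frequency: ω = 2π·f = 2π·2240 = 1.407e+04 rad/s.
Step 2 — Component impedances:
  R: Z = R = 66.3 Ω
  L: Z = jωL = j·1.407e+04·0.00136 = 0 + j19.14 Ω
Step 3 — Series combination: Z_total = R + L = 66.3 + j19.14 Ω = 69.01∠16.1° Ω.
Step 4 — Source phasor: V = 5.16∠47.1° V = 3.513 + j3.78 V.
Step 5 — Current: I = V / Z = 0.0641 + j0.03851 A = 0.07477∠31.0° A.
Step 6 — Complex power: S = V·I* = 0.3707 + j0.107 VA.
Step 7 — Real power: P = Re(S) = 0.3707 W.
Step 8 — Reactive power: Q = Im(S) = 0.107 VAR.
Step 9 — Apparent power: |S| = 0.3858 VA.
Step 10 — Power factor: PF = P/|S| = 0.9608 (lagging).

(a) P = 0.3707 W  (b) Q = 0.107 VAR  (c) S = 0.3858 VA  (d) PF = 0.9608 (lagging)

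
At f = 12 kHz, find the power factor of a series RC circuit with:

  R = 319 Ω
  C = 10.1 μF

Step 1 — Angular frequency: ω = 2π·f = 2π·1.2e+04 = 7.54e+04 rad/s.
Step 2 — Component impedances:
  R: Z = R = 319 Ω
  C: Z = 1/(jωC) = -j/(ω·C) = 0 - j1.313 Ω
Step 3 — Series combination: Z_total = R + C = 319 - j1.313 Ω = 319∠-0.2° Ω.
Step 4 — Power factor: PF = cos(φ) = Re(Z)/|Z| = 319/319 = 1.
Step 5 — Type: Im(Z) = -1.313 ⇒ leading (phase φ = -0.2°).

PF = 1 (leading, φ = -0.2°)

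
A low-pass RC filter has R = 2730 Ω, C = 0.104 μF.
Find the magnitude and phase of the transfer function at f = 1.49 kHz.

Step 1 — Angular frequency: ω = 2π·1490 = 9362 rad/s.
Step 2 — Transfer function: H(jω) = 1/(1 + jωRC).
Step 3 — Denominator: 1 + jωRC = 1 + j·9362·2730·1.04e-07 = 1 + j2.658.
Step 4 — H = 0.124 - j0.3296.
Step 5 — Magnitude: |H| = 0.3521 (-9.1 dB); phase: φ = -69.4°.

|H| = 0.3521 (-9.1 dB), φ = -69.4°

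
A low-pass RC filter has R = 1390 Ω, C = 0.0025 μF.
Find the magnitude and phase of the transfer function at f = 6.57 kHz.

Step 1 — Angular frequency: ω = 2π·6570 = 4.128e+04 rad/s.
Step 2 — Transfer function: H(jω) = 1/(1 + jωRC).
Step 3 — Denominator: 1 + jωRC = 1 + j·4.128e+04·1390·2.5e-09 = 1 + j0.1434.
Step 4 — H = 0.9798 - j0.1406.
Step 5 — Magnitude: |H| = 0.9899 (-0.1 dB); phase: φ = -8.2°.

|H| = 0.9899 (-0.1 dB), φ = -8.2°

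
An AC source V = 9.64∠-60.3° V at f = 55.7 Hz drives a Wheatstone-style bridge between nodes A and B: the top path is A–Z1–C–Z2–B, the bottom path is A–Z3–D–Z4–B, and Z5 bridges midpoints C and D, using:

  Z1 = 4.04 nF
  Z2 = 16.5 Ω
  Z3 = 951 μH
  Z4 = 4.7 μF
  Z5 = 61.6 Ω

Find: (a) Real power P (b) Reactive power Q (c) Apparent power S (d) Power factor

Step 1 — Angular frequency: ω = 2π·f = 2π·55.7 = 350 rad/s.
Step 2 — Component impedances:
  Z1: Z = 1/(jωC) = -j/(ω·C) = 0 - j7.073e+05 Ω
  Z2: Z = R = 16.5 Ω
  Z3: Z = jωL = j·350·0.000951 = 0 + j0.3328 Ω
  Z4: Z = 1/(jωC) = -j/(ω·C) = 0 - j607.9 Ω
  Z5: Z = R = 61.6 Ω
Step 3 — Bridge requires nodal analysis (the Z5 bridge couples midpoints C and D, so the two paths cannot be reduced to a simple series/parallel combination). Setting node B to ground and injecting 1 A at node A, the 3-node admittance system at A, C, D solves to V_A = Z_AB = 76.83 - j9.542 Ω = 77.42∠-7.1° Ω.
Step 4 — Source phasor: V = 9.64∠-60.3° V = 4.776 - j8.374 V.
Step 5 — Current: I = V / Z = 0.07455 - j0.09973 A = 0.1245∠-53.2° A.
Step 6 — Complex power: S = V·I* = 1.191 - j0.1479 VA.
Step 7 — Real power: P = Re(S) = 1.191 W.
Step 8 — Reactive power: Q = Im(S) = -0.1479 VAR.
Step 9 — Apparent power: |S| = 1.2 VA.
Step 10 — Power factor: PF = P/|S| = 0.9924 (leading).

(a) P = 1.191 W  (b) Q = -0.1479 VAR  (c) S = 1.2 VA  (d) PF = 0.9924 (leading)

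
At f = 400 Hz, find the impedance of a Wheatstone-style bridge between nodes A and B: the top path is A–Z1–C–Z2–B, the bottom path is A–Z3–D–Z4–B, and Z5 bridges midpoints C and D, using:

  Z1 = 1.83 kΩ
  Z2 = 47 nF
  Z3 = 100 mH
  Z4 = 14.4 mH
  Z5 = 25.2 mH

Step 1 — Angular frequency: ω = 2π·f = 2π·400 = 2513 rad/s.
Step 2 — Component impedances:
  Z1: Z = R = 1830 Ω
  Z2: Z = 1/(jωC) = -j/(ω·C) = 0 - j8466 Ω
  Z3: Z = jωL = j·2513·0.1 = 0 + j251.3 Ω
  Z4: Z = jωL = j·2513·0.0144 = 0 + j36.19 Ω
  Z5: Z = jωL = j·2513·0.0252 = 0 + j63.33 Ω
Step 3 — Bridge requires nodal analysis (the Z5 bridge couples midpoints C and D, so the two paths cannot be reduced to a simple series/parallel combination). Setting node B to ground and injecting 1 A at node A, the 3-node admittance system at A, C, D solves to V_A = Z_AB = 33.45 + j281.9 Ω = 283.9∠83.2° Ω.

Z = 33.45 + j281.9 Ω = 283.9∠83.2° Ω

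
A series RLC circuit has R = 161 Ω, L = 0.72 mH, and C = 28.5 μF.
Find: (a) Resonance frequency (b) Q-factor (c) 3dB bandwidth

Step 1 — Resonance: ω₀ = 1/√(LC) = 1/√(0.00072·2.85e-05) = 6981 rad/s.
Step 2 — f₀ = ω₀/(2π) = 1111 Hz.
Step 3 — Series Q: Q = ω₀L/R = 6981·0.00072/161 = 0.03122.
Step 4 — Bandwidth: Δω = ω₀/Q = 2.236e+05 rad/s; BW = Δω/(2π) = 3.559e+04 Hz.

(a) f₀ = 1111 Hz  (b) Q = 0.03122  (c) BW = 3.559e+04 Hz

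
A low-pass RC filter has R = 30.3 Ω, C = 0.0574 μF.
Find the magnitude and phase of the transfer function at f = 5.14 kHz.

Step 1 — Angular frequency: ω = 2π·5140 = 3.23e+04 rad/s.
Step 2 — Transfer function: H(jω) = 1/(1 + jωRC).
Step 3 — Denominator: 1 + jωRC = 1 + j·3.23e+04·30.3·5.74e-08 = 1 + j0.05617.
Step 4 — H = 0.9969 - j0.05599.
Step 5 — Magnitude: |H| = 0.9984 (-0.0 dB); phase: φ = -3.2°.

|H| = 0.9984 (-0.0 dB), φ = -3.2°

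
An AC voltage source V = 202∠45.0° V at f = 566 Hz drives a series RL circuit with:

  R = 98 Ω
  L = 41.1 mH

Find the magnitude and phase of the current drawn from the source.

Step 1 — Angular frequency: ω = 2π·f = 2π·566 = 3556 rad/s.
Step 2 — Component impedances:
  R: Z = R = 98 Ω
  L: Z = jωL = j·3556·0.0411 = 0 + j146.2 Ω
Step 3 — Series combination: Z_total = R + L = 98 + j146.2 Ω = 176∠56.2° Ω.
Step 4 — Source phasor: V = 202∠45.0° V = 142.8 + j142.8 V.
Step 5 — Ohm's law: I = V / Z_total = (142.8 + j142.8) / (98 + j146.2) = 1.126 - j0.2221 A.
Step 6 — Convert to polar: |I| = 1.148 A, ∠I = -11.2°.

I = 1.148∠-11.2° A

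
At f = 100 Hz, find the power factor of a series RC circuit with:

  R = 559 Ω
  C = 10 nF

Step 1 — Angular frequency: ω = 2π·f = 2π·100 = 628.3 rad/s.
Step 2 — Component impedances:
  R: Z = R = 559 Ω
  C: Z = 1/(jωC) = -j/(ω·C) = 0 - j1.592e+05 Ω
Step 3 — Series combination: Z_total = R + C = 559 - j1.592e+05 Ω = 1.592e+05∠-89.8° Ω.
Step 4 — Power factor: PF = cos(φ) = Re(Z)/|Z| = 559/1.5916e+05 = 0.003512.
Step 5 — Type: Im(Z) = -1.592e+05 ⇒ leading (phase φ = -89.8°).

PF = 0.003512 (leading, φ = -89.8°)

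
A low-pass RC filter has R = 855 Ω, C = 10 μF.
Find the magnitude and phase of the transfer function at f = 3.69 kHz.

Step 1 — Angular frequency: ω = 2π·3690 = 2.318e+04 rad/s.
Step 2 — Transfer function: H(jω) = 1/(1 + jωRC).
Step 3 — Denominator: 1 + jωRC = 1 + j·2.318e+04·855·1e-05 = 1 + j198.2.
Step 4 — H = 2.545e-05 - j0.005044.
Step 5 — Magnitude: |H| = 0.005045 (-45.9 dB); phase: φ = -89.7°.

|H| = 0.005045 (-45.9 dB), φ = -89.7°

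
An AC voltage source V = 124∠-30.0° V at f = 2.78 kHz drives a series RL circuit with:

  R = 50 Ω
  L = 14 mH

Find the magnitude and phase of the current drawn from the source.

Step 1 — Angular frequency: ω = 2π·f = 2π·2780 = 1.747e+04 rad/s.
Step 2 — Component impedances:
  R: Z = R = 50 Ω
  L: Z = jωL = j·1.747e+04·0.014 = 0 + j244.5 Ω
Step 3 — Series combination: Z_total = R + L = 50 + j244.5 Ω = 249.6∠78.4° Ω.
Step 4 — Source phasor: V = 124∠-30.0° V = 107.4 - j62 V.
Step 5 — Ohm's law: I = V / Z_total = (107.4 - j62) / (50 + j244.5) = -0.1572 - j0.4713 A.
Step 6 — Convert to polar: |I| = 0.4968 A, ∠I = -108.4°.

I = 0.4968∠-108.4° A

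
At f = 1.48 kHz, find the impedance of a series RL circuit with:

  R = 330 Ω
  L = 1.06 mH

Step 1 — Angular frequency: ω = 2π·f = 2π·1480 = 9299 rad/s.
Step 2 — Component impedances:
  R: Z = R = 330 Ω
  L: Z = jωL = j·9299·0.00106 = 0 + j9.857 Ω
Step 3 — Series combination: Z_total = R + L = 330 + j9.857 Ω = 330.1∠1.7° Ω.

Z = 330 + j9.857 Ω = 330.1∠1.7° Ω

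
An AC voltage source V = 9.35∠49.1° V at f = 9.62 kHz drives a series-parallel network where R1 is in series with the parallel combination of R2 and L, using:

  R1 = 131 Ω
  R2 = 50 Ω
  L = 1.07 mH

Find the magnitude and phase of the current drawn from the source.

Step 1 — Angular frequency: ω = 2π·f = 2π·9620 = 6.044e+04 rad/s.
Step 2 — Component impedances:
  R1: Z = R = 131 Ω
  R2: Z = R = 50 Ω
  L: Z = jωL = j·6.044e+04·0.00107 = 0 + j64.68 Ω
Step 3 — Parallel branch: R2 || L = 1/(1/R2 + 1/L) = 31.3 + j24.19 Ω.
Step 4 — Series with R1: Z_total = R1 + (R2 || L) = 162.3 + j24.19 Ω = 164.1∠8.5° Ω.
Step 5 — Source phasor: V = 9.35∠49.1° V = 6.122 + j7.067 V.
Step 6 — Ohm's law: I = V / Z_total = (6.122 + j7.067) / (162.3 + j24.19) = 0.04325 + j0.0371 A.
Step 7 — Convert to polar: |I| = 0.05698 A, ∠I = 40.6°.

I = 0.05698∠40.6° A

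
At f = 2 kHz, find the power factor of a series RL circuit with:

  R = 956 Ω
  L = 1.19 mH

Step 1 — Angular frequency: ω = 2π·f = 2π·2000 = 1.257e+04 rad/s.
Step 2 — Component impedances:
  R: Z = R = 956 Ω
  L: Z = jωL = j·1.257e+04·0.00119 = 0 + j14.95 Ω
Step 3 — Series combination: Z_total = R + L = 956 + j14.95 Ω = 956.1∠0.9° Ω.
Step 4 — Power factor: PF = cos(φ) = Re(Z)/|Z| = 956/956.1 = 0.9999.
Step 5 — Type: Im(Z) = 14.95 ⇒ lagging (phase φ = 0.9°).

PF = 0.9999 (lagging, φ = 0.9°)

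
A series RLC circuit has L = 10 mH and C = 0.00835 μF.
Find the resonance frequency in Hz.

Step 1 — Resonance condition Im(Z)=0 gives ω₀ = 1/√(LC).
Step 2 — ω₀ = 1/√(0.01·8.35e-09) = 1.094e+05 rad/s.
Step 3 — f₀ = ω₀/(2π) = 1.742e+04 Hz.

f₀ = 1.742e+04 Hz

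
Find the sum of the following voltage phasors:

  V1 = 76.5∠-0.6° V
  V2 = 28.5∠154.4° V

Step 1 — Convert each phasor to rectangular form:
  V1 = 76.5·(cos(-0.6°) + j·sin(-0.6°)) = 76.5 - j0.8011 V
  V2 = 28.5·(cos(154.4°) + j·sin(154.4°)) = -25.7 + j12.31 V
Step 2 — Sum components: V_total = 50.79 + j11.51 V.
Step 3 — Convert to polar: |V_total| = 52.08 V, ∠V_total = 12.8°.

V_total = 52.08∠12.8° V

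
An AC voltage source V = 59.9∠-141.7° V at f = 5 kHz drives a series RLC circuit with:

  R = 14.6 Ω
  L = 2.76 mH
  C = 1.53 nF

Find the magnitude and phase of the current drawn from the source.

Step 1 — Angular frequency: ω = 2π·f = 2π·5000 = 3.142e+04 rad/s.
Step 2 — Component impedances:
  R: Z = R = 14.6 Ω
  L: Z = jωL = j·3.142e+04·0.00276 = 0 + j86.71 Ω
  C: Z = 1/(jωC) = -j/(ω·C) = 0 - j2.08e+04 Ω
Step 3 — Series combination: Z_total = R + L + C = 14.6 - j2.072e+04 Ω = 2.072e+04∠-90.0° Ω.
Step 4 — Source phasor: V = 59.9∠-141.7° V = -47.01 - j37.12 V.
Step 5 — Ohm's law: I = V / Z_total = (-47.01 - j37.12) / (14.6 - j2.072e+04) = 0.00179 - j0.00227 A.
Step 6 — Convert to polar: |I| = 0.002891 A, ∠I = -51.7°.

I = 0.002891∠-51.7° A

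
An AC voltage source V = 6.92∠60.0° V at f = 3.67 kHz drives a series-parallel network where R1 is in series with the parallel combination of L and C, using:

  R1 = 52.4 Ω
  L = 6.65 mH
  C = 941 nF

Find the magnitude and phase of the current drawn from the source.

Step 1 — Angular frequency: ω = 2π·f = 2π·3670 = 2.306e+04 rad/s.
Step 2 — Component impedances:
  R1: Z = R = 52.4 Ω
  L: Z = jωL = j·2.306e+04·0.00665 = 0 + j153.3 Ω
  C: Z = 1/(jωC) = -j/(ω·C) = 0 - j46.09 Ω
Step 3 — Parallel branch: L || C = 1/(1/L + 1/C) = 0 - j65.89 Ω.
Step 4 — Series with R1: Z_total = R1 + (L || C) = 52.4 - j65.89 Ω = 84.18∠-51.5° Ω.
Step 5 — Source phasor: V = 6.92∠60.0° V = 3.46 + j5.993 V.
Step 6 — Ohm's law: I = V / Z_total = (3.46 + j5.993) / (52.4 - j65.89) = -0.03013 + j0.07648 A.
Step 7 — Convert to polar: |I| = 0.0822 A, ∠I = 111.5°.

I = 0.0822∠111.5° A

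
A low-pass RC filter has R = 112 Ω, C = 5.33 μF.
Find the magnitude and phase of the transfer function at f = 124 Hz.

Step 1 — Angular frequency: ω = 2π·124 = 779.1 rad/s.
Step 2 — Transfer function: H(jω) = 1/(1 + jωRC).
Step 3 — Denominator: 1 + jωRC = 1 + j·779.1·112·5.33e-06 = 1 + j0.4651.
Step 4 — H = 0.8222 - j0.3824.
Step 5 — Magnitude: |H| = 0.9067 (-0.9 dB); phase: φ = -24.9°.

|H| = 0.9067 (-0.9 dB), φ = -24.9°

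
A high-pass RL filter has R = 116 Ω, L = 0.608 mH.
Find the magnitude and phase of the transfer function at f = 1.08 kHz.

Step 1 — Angular frequency: ω = 2π·1080 = 6786 rad/s.
Step 2 — Transfer function: H(jω) = jωL/(R + jωL).
Step 3 — Numerator jωL = j·4.126; denominator R + jωL = 116 + j4.126.
Step 4 — H = 0.001263 + j0.03552.
Step 5 — Magnitude: |H| = 0.03554 (-29.0 dB); phase: φ = 88.0°.

|H| = 0.03554 (-29.0 dB), φ = 88.0°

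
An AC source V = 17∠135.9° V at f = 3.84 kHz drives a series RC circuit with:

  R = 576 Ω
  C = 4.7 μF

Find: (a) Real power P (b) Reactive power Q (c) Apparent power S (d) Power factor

Step 1 — Angular frequency: ω = 2π·f = 2π·3840 = 2.413e+04 rad/s.
Step 2 — Component impedances:
  R: Z = R = 576 Ω
  C: Z = 1/(jωC) = -j/(ω·C) = 0 - j8.818 Ω
Step 3 — Series combination: Z_total = R + C = 576 - j8.818 Ω = 576.1∠-0.9° Ω.
Step 4 — Source phasor: V = 17∠135.9° V = -12.21 + j11.83 V.
Step 5 — Current: I = V / Z = -0.0215 + j0.02021 A = 0.02951∠136.8° A.
Step 6 — Complex power: S = V·I* = 0.5016 - j0.00768 VA.
Step 7 — Real power: P = Re(S) = 0.5016 W.
Step 8 — Reactive power: Q = Im(S) = -0.00768 VAR.
Step 9 — Apparent power: |S| = 0.5017 VA.
Step 10 — Power factor: PF = P/|S| = 0.9999 (leading).

(a) P = 0.5016 W  (b) Q = -0.00768 VAR  (c) S = 0.5017 VA  (d) PF = 0.9999 (leading)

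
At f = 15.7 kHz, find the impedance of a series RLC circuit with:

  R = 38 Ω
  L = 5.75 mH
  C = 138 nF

Step 1 — Angular frequency: ω = 2π·f = 2π·1.57e+04 = 9.865e+04 rad/s.
Step 2 — Component impedances:
  R: Z = R = 38 Ω
  L: Z = jωL = j·9.865e+04·0.00575 = 0 + j567.2 Ω
  C: Z = 1/(jωC) = -j/(ω·C) = 0 - j73.46 Ω
Step 3 — Series combination: Z_total = R + L + C = 38 + j493.8 Ω = 495.2∠85.6° Ω.

Z = 38 + j493.8 Ω = 495.2∠85.6° Ω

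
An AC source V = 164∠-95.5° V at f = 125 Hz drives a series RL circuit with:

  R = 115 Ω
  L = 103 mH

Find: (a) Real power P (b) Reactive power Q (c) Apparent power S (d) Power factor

Step 1 — Angular frequency: ω = 2π·f = 2π·125 = 785.4 rad/s.
Step 2 — Component impedances:
  R: Z = R = 115 Ω
  L: Z = jωL = j·785.4·0.103 = 0 + j80.9 Ω
Step 3 — Series combination: Z_total = R + L = 115 + j80.9 Ω = 140.6∠35.1° Ω.
Step 4 — Source phasor: V = 164∠-95.5° V = -15.72 - j163.2 V.
Step 5 — Current: I = V / Z = -0.7594 - j0.8853 A = 1.166∠-130.6° A.
Step 6 — Complex power: S = V·I* = 156.5 + j110.1 VA.
Step 7 — Real power: P = Re(S) = 156.5 W.
Step 8 — Reactive power: Q = Im(S) = 110.1 VAR.
Step 9 — Apparent power: |S| = 191.3 VA.
Step 10 — Power factor: PF = P/|S| = 0.8179 (lagging).

(a) P = 156.5 W  (b) Q = 110.1 VAR  (c) S = 191.3 VA  (d) PF = 0.8179 (lagging)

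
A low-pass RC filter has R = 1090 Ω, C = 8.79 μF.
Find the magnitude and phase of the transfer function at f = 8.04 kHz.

Step 1 — Angular frequency: ω = 2π·8040 = 5.052e+04 rad/s.
Step 2 — Transfer function: H(jω) = 1/(1 + jωRC).
Step 3 — Denominator: 1 + jωRC = 1 + j·5.052e+04·1090·8.79e-06 = 1 + j484.
Step 4 — H = 4.269e-06 - j0.002066.
Step 5 — Magnitude: |H| = 0.002066 (-53.7 dB); phase: φ = -89.9°.

|H| = 0.002066 (-53.7 dB), φ = -89.9°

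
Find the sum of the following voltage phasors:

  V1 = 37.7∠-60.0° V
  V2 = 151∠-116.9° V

Step 1 — Convert each phasor to rectangular form:
  V1 = 37.7·(cos(-60.0°) + j·sin(-60.0°)) = 18.85 - j32.65 V
  V2 = 151·(cos(-116.9°) + j·sin(-116.9°)) = -68.32 - j134.7 V
Step 2 — Sum components: V_total = -49.47 - j167.3 V.
Step 3 — Convert to polar: |V_total| = 174.5 V, ∠V_total = -106.5°.

V_total = 174.5∠-106.5° V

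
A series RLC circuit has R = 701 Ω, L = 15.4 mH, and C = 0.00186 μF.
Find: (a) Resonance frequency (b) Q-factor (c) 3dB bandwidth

Step 1 — Resonance: ω₀ = 1/√(LC) = 1/√(0.0154·1.86e-09) = 1.868e+05 rad/s.
Step 2 — f₀ = ω₀/(2π) = 2.974e+04 Hz.
Step 3 — Series Q: Q = ω₀L/R = 1.868e+05·0.0154/701 = 4.105.
Step 4 — Bandwidth: Δω = ω₀/Q = 4.552e+04 rad/s; BW = Δω/(2π) = 7245 Hz.

(a) f₀ = 2.974e+04 Hz  (b) Q = 4.105  (c) BW = 7245 Hz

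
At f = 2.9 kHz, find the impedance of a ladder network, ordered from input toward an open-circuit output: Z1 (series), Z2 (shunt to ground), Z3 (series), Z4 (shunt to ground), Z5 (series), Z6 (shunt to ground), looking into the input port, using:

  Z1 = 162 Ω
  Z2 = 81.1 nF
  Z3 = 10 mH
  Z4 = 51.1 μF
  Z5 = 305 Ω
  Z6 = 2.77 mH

Step 1 — Angular frequency: ω = 2π·f = 2π·2900 = 1.822e+04 rad/s.
Step 2 — Component impedances:
  Z1: Z = R = 162 Ω
  Z2: Z = 1/(jωC) = -j/(ω·C) = 0 - j676.7 Ω
  Z3: Z = jωL = j·1.822e+04·0.01 = 0 + j182.2 Ω
  Z4: Z = 1/(jωC) = -j/(ω·C) = 0 - j1.074 Ω
  Z5: Z = R = 305 Ω
  Z6: Z = jωL = j·1.822e+04·0.00277 = 0 + j50.47 Ω
Step 3 — Ladder network (open output): work backward from the far end, alternating series and parallel combinations. Z_in = 162 + j247.3 Ω = 295.7∠56.8° Ω.

Z = 162 + j247.3 Ω = 295.7∠56.8° Ω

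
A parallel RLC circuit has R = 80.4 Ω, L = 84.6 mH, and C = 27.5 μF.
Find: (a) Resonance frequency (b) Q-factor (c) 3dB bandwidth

Step 1 — Resonance: ω₀ = 1/√(LC) = 1/√(0.0846·2.75e-05) = 655.6 rad/s.
Step 2 — f₀ = ω₀/(2π) = 104.3 Hz.
Step 3 — Parallel Q: Q = R/(ω₀L) = 80.4/(655.6·0.0846) = 1.45.
Step 4 — Bandwidth: Δω = ω₀/Q = 452.3 rad/s; BW = Δω/(2π) = 71.98 Hz.

(a) f₀ = 104.3 Hz  (b) Q = 1.45  (c) BW = 71.98 Hz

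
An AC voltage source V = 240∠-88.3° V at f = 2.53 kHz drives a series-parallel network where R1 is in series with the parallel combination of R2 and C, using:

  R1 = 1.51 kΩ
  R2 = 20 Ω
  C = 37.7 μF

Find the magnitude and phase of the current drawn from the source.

Step 1 — Angular frequency: ω = 2π·f = 2π·2530 = 1.59e+04 rad/s.
Step 2 — Component impedances:
  R1: Z = R = 1510 Ω
  R2: Z = R = 20 Ω
  C: Z = 1/(jωC) = -j/(ω·C) = 0 - j1.669 Ω
Step 3 — Parallel branch: R2 || C = 1/(1/R2 + 1/C) = 0.1383 - j1.657 Ω.
Step 4 — Series with R1: Z_total = R1 + (R2 || C) = 1510 - j1.657 Ω = 1510∠-0.1° Ω.
Step 5 — Source phasor: V = 240∠-88.3° V = 7.12 - j239.9 V.
Step 6 — Ohm's law: I = V / Z_total = (7.12 - j239.9) / (1510 - j1.657) = 0.004889 - j0.1589 A.
Step 7 — Convert to polar: |I| = 0.1589 A, ∠I = -88.2°.

I = 0.1589∠-88.2° A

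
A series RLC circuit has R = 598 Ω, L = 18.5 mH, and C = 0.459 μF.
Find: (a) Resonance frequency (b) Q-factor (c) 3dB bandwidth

Step 1 — Resonance condition Im(Z)=0 gives ω₀ = 1/√(LC).
Step 2 — ω₀ = 1/√(0.0185·4.59e-07) = 1.085e+04 rad/s.
Step 3 — f₀ = ω₀/(2π) = 1727 Hz.
Step 4 — Series Q: Q = ω₀L/R = 1.085e+04·0.0185/598 = 0.3357.
Step 5 — 3dB bandwidth: Δω = ω₀/Q = 3.232e+04 rad/s; BW = Δω/(2π) = 5145 Hz.

(a) f₀ = 1727 Hz  (b) Q = 0.3357  (c) BW = 5145 Hz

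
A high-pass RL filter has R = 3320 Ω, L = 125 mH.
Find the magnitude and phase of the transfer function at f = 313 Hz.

Step 1 — Angular frequency: ω = 2π·313 = 1967 rad/s.
Step 2 — Transfer function: H(jω) = jωL/(R + jωL).
Step 3 — Numerator jωL = j·245.8; denominator R + jωL = 3320 + j245.8.
Step 4 — H = 0.005453 + j0.07364.
Step 5 — Magnitude: |H| = 0.07384 (-22.6 dB); phase: φ = 85.8°.

|H| = 0.07384 (-22.6 dB), φ = 85.8°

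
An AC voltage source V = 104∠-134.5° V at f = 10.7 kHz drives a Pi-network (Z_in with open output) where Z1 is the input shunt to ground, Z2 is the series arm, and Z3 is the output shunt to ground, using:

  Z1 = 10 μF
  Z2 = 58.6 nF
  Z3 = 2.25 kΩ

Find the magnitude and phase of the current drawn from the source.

Step 1 — Angular frequency: ω = 2π·f = 2π·1.07e+04 = 6.723e+04 rad/s.
Step 2 — Component impedances:
  Z1: Z = 1/(jωC) = -j/(ω·C) = 0 - j1.487 Ω
  Z2: Z = 1/(jωC) = -j/(ω·C) = 0 - j253.8 Ω
  Z3: Z = R = 2250 Ω
Step 3 — With open output, the series arm Z2 and the output shunt Z3 appear in series to ground: Z2 + Z3 = 2250 - j253.8 Ω.
Step 4 — Parallel with input shunt Z1: Z_in = Z1 || (Z2 + Z3) = 0.0009708 - j1.487 Ω = 1.487∠-90.0° Ω.
Step 5 — Source phasor: V = 104∠-134.5° V = -72.89 - j74.18 V.
Step 6 — Ohm's law: I = V / Z_total = (-72.89 - j74.18) / (0.0009708 - j1.487) = 49.84 - j49.04 A.
Step 7 — Convert to polar: |I| = 69.92 A, ∠I = -44.5°.

I = 69.92∠-44.5° A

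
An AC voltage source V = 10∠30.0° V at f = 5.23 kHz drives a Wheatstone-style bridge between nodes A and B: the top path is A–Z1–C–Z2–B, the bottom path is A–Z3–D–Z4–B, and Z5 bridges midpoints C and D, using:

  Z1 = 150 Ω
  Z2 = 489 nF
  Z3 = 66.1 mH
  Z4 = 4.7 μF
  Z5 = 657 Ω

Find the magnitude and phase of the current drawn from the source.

Step 1 — Angular frequency: ω = 2π·f = 2π·5230 = 3.286e+04 rad/s.
Step 2 — Component impedances:
  Z1: Z = R = 150 Ω
  Z2: Z = 1/(jωC) = -j/(ω·C) = 0 - j62.23 Ω
  Z3: Z = jωL = j·3.286e+04·0.0661 = 0 + j2172 Ω
  Z4: Z = 1/(jωC) = -j/(ω·C) = 0 - j6.475 Ω
  Z5: Z = R = 657 Ω
Step 3 — Bridge requires nodal analysis (the Z5 bridge couples midpoints C and D, so the two paths cannot be reduced to a simple series/parallel combination). Setting node B to ground and injecting 1 A at node A, the 3-node admittance system at A, C, D solves to V_A = Z_AB = 164.2 - j51.17 Ω = 172∠-17.3° Ω.
Step 4 — Source phasor: V = 10∠30.0° V = 8.66 + j5 V.
Step 5 — Ohm's law: I = V / Z_total = (8.66 + j5) / (164.2 - j51.17) = 0.03942 + j0.04273 A.
Step 6 — Convert to polar: |I| = 0.05814 A, ∠I = 47.3°.

I = 0.05814∠47.3° A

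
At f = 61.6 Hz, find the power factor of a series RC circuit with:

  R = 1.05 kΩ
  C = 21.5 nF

Step 1 — Angular frequency: ω = 2π·f = 2π·61.6 = 387 rad/s.
Step 2 — Component impedances:
  R: Z = R = 1050 Ω
  C: Z = 1/(jωC) = -j/(ω·C) = 0 - j1.202e+05 Ω
Step 3 — Series combination: Z_total = R + C = 1050 - j1.202e+05 Ω = 1.202e+05∠-89.5° Ω.
Step 4 — Power factor: PF = cos(φ) = Re(Z)/|Z| = 1050/1.2018e+05 = 0.008737.
Step 5 — Type: Im(Z) = -1.202e+05 ⇒ leading (phase φ = -89.5°).

PF = 0.008737 (leading, φ = -89.5°)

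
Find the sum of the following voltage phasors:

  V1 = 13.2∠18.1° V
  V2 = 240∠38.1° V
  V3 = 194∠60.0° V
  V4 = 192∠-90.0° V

Step 1 — Convert each phasor to rectangular form:
  V1 = 13.2·(cos(18.1°) + j·sin(18.1°)) = 12.55 + j4.101 V
  V2 = 240·(cos(38.1°) + j·sin(38.1°)) = 188.9 + j148.1 V
  V3 = 194·(cos(60.0°) + j·sin(60.0°)) = 97 + j168 V
  V4 = 192·(cos(-90.0°) + j·sin(-90.0°)) = 0 - j192 V
Step 2 — Sum components: V_total = 298.4 + j128.2 V.
Step 3 — Convert to polar: |V_total| = 324.8 V, ∠V_total = 23.2°.

V_total = 324.8∠23.2° V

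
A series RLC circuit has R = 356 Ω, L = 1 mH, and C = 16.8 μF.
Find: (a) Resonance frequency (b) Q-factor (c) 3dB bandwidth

Step 1 — Resonance: ω₀ = 1/√(LC) = 1/√(0.001·1.68e-05) = 7715 rad/s.
Step 2 — f₀ = ω₀/(2π) = 1228 Hz.
Step 3 — Series Q: Q = ω₀L/R = 7715·0.001/356 = 0.02167.
Step 4 — Bandwidth: Δω = ω₀/Q = 3.56e+05 rad/s; BW = Δω/(2π) = 5.666e+04 Hz.

(a) f₀ = 1228 Hz  (b) Q = 0.02167  (c) BW = 5.666e+04 Hz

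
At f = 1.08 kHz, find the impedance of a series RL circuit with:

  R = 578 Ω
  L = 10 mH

Step 1 — Angular frequency: ω = 2π·f = 2π·1080 = 6786 rad/s.
Step 2 — Component impedances:
  R: Z = R = 578 Ω
  L: Z = jωL = j·6786·0.01 = 0 + j67.86 Ω
Step 3 — Series combination: Z_total = R + L = 578 + j67.86 Ω = 582∠6.7° Ω.

Z = 578 + j67.86 Ω = 582∠6.7° Ω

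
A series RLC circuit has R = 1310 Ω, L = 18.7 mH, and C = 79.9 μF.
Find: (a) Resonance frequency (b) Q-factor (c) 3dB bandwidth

Step 1 — Resonance condition Im(Z)=0 gives ω₀ = 1/√(LC).
Step 2 — ω₀ = 1/√(0.0187·7.99e-05) = 818.1 rad/s.
Step 3 — f₀ = ω₀/(2π) = 130.2 Hz.
Step 4 — Series Q: Q = ω₀L/R = 818.1·0.0187/1310 = 0.01168.
Step 5 — 3dB bandwidth: Δω = ω₀/Q = 7.005e+04 rad/s; BW = Δω/(2π) = 1.115e+04 Hz.

(a) f₀ = 130.2 Hz  (b) Q = 0.01168  (c) BW = 1.115e+04 Hz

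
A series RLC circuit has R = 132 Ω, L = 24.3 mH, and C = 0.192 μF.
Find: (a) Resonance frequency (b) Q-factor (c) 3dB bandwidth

Step 1 — Resonance: ω₀ = 1/√(LC) = 1/√(0.0243·1.92e-07) = 1.464e+04 rad/s.
Step 2 — f₀ = ω₀/(2π) = 2330 Hz.
Step 3 — Series Q: Q = ω₀L/R = 1.464e+04·0.0243/132 = 2.695.
Step 4 — Bandwidth: Δω = ω₀/Q = 5432 rad/s; BW = Δω/(2π) = 864.5 Hz.

(a) f₀ = 2330 Hz  (b) Q = 2.695  (c) BW = 864.5 Hz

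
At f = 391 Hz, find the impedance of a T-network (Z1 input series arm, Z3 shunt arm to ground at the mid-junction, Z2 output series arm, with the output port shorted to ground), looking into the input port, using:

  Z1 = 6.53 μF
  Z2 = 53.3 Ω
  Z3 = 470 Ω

Step 1 — Angular frequency: ω = 2π·f = 2π·391 = 2457 rad/s.
Step 2 — Component impedances:
  Z1: Z = 1/(jωC) = -j/(ω·C) = 0 - j62.33 Ω
  Z2: Z = R = 53.3 Ω
  Z3: Z = R = 470 Ω
Step 3 — With the output port shorted to ground, the output series arm Z2 runs from the junction to ground; the shunt arm Z3 also runs from the junction to ground. They appear in parallel: Z3 || Z2 = 47.87 Ω.
Step 4 — Series with input arm Z1: Z_in = Z1 + (Z3 || Z2) = 47.87 - j62.33 Ω = 78.6∠-52.5° Ω.

Z = 47.87 - j62.33 Ω = 78.6∠-52.5° Ω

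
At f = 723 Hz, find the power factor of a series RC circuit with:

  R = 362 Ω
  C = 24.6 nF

Step 1 — Angular frequency: ω = 2π·f = 2π·723 = 4543 rad/s.
Step 2 — Component impedances:
  R: Z = R = 362 Ω
  C: Z = 1/(jωC) = -j/(ω·C) = 0 - j8948 Ω
Step 3 — Series combination: Z_total = R + C = 362 - j8948 Ω = 8956∠-87.7° Ω.
Step 4 — Power factor: PF = cos(φ) = Re(Z)/|Z| = 362/8956 = 0.04042.
Step 5 — Type: Im(Z) = -8948 ⇒ leading (phase φ = -87.7°).

PF = 0.04042 (leading, φ = -87.7°)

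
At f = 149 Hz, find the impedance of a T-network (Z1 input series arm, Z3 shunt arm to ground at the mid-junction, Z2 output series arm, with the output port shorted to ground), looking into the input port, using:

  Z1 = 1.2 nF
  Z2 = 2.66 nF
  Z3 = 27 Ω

Step 1 — Angular frequency: ω = 2π·f = 2π·149 = 936.2 rad/s.
Step 2 — Component impedances:
  Z1: Z = 1/(jωC) = -j/(ω·C) = 0 - j8.901e+05 Ω
  Z2: Z = 1/(jωC) = -j/(ω·C) = 0 - j4.016e+05 Ω
  Z3: Z = R = 27 Ω
Step 3 — With the output port shorted to ground, the output series arm Z2 runs from the junction to ground; the shunt arm Z3 also runs from the junction to ground. They appear in parallel: Z3 || Z2 = 27 - j0.001815 Ω.
Step 4 — Series with input arm Z1: Z_in = Z1 + (Z3 || Z2) = 27 - j8.901e+05 Ω = 8.901e+05∠-90.0° Ω.

Z = 27 - j8.901e+05 Ω = 8.901e+05∠-90.0° Ω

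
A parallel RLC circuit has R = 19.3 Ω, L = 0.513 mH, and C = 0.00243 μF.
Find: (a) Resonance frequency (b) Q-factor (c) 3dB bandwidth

Step 1 — Resonance: ω₀ = 1/√(LC) = 1/√(0.000513·2.43e-09) = 8.956e+05 rad/s.
Step 2 — f₀ = ω₀/(2π) = 1.425e+05 Hz.
Step 3 — Parallel Q: Q = R/(ω₀L) = 19.3/(8.956e+05·0.000513) = 0.04201.
Step 4 — Bandwidth: Δω = ω₀/Q = 2.132e+07 rad/s; BW = Δω/(2π) = 3.394e+06 Hz.

(a) f₀ = 1.425e+05 Hz  (b) Q = 0.04201  (c) BW = 3.394e+06 Hz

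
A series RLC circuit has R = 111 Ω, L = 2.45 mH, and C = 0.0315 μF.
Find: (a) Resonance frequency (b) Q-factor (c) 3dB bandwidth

Step 1 — Resonance condition Im(Z)=0 gives ω₀ = 1/√(LC).
Step 2 — ω₀ = 1/√(0.00245·3.15e-08) = 1.138e+05 rad/s.
Step 3 — f₀ = ω₀/(2π) = 1.812e+04 Hz.
Step 4 — Series Q: Q = ω₀L/R = 1.138e+05·0.00245/111 = 2.512.
Step 5 — 3dB bandwidth: Δω = ω₀/Q = 4.531e+04 rad/s; BW = Δω/(2π) = 7211 Hz.

(a) f₀ = 1.812e+04 Hz  (b) Q = 2.512  (c) BW = 7211 Hz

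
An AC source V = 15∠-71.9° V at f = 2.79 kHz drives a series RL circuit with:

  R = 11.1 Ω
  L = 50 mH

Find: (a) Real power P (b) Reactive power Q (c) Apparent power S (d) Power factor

Step 1 — Angular frequency: ω = 2π·f = 2π·2790 = 1.753e+04 rad/s.
Step 2 — Component impedances:
  R: Z = R = 11.1 Ω
  L: Z = jωL = j·1.753e+04·0.05 = 0 + j876.5 Ω
Step 3 — Series combination: Z_total = R + L = 11.1 + j876.5 Ω = 876.6∠89.3° Ω.
Step 4 — Source phasor: V = 15∠-71.9° V = 4.66 - j14.26 V.
Step 5 — Current: I = V / Z = -0.0162 - j0.005522 A = 0.01711∠-161.2° A.
Step 6 — Complex power: S = V·I* = 0.00325 + j0.2567 VA.
Step 7 — Real power: P = Re(S) = 0.00325 W.
Step 8 — Reactive power: Q = Im(S) = 0.2567 VAR.
Step 9 — Apparent power: |S| = 0.2567 VA.
Step 10 — Power factor: PF = P/|S| = 0.01266 (lagging).

(a) P = 0.00325 W  (b) Q = 0.2567 VAR  (c) S = 0.2567 VA  (d) PF = 0.01266 (lagging)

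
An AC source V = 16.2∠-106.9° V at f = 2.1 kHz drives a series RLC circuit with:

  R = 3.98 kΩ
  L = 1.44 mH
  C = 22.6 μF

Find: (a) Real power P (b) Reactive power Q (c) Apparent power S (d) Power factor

Step 1 — Angular frequency: ω = 2π·f = 2π·2100 = 1.319e+04 rad/s.
Step 2 — Component impedances:
  R: Z = R = 3980 Ω
  L: Z = jωL = j·1.319e+04·0.00144 = 0 + j19 Ω
  C: Z = 1/(jωC) = -j/(ω·C) = 0 - j3.353 Ω
Step 3 — Series combination: Z_total = R + L + C = 3980 + j15.65 Ω = 3980∠0.2° Ω.
Step 4 — Source phasor: V = 16.2∠-106.9° V = -4.709 - j15.5 V.
Step 5 — Current: I = V / Z = -0.001199 - j0.00389 A = 0.00407∠-107.1° A.
Step 6 — Complex power: S = V·I* = 0.06594 + j0.0002592 VA.
Step 7 — Real power: P = Re(S) = 0.06594 W.
Step 8 — Reactive power: Q = Im(S) = 0.0002592 VAR.
Step 9 — Apparent power: |S| = 0.06594 VA.
Step 10 — Power factor: PF = P/|S| = 1 (lagging).

(a) P = 0.06594 W  (b) Q = 0.0002592 VAR  (c) S = 0.06594 VA  (d) PF = 1 (lagging)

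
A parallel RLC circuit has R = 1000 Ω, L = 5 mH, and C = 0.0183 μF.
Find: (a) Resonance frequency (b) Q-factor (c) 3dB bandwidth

Step 1 — Resonance: ω₀ = 1/√(LC) = 1/√(0.005·1.83e-08) = 1.045e+05 rad/s.
Step 2 — f₀ = ω₀/(2π) = 1.664e+04 Hz.
Step 3 — Parallel Q: Q = R/(ω₀L) = 1000/(1.045e+05·0.005) = 1.913.
Step 4 — Bandwidth: Δω = ω₀/Q = 5.464e+04 rad/s; BW = Δω/(2π) = 8697 Hz.

(a) f₀ = 1.664e+04 Hz  (b) Q = 1.913  (c) BW = 8697 Hz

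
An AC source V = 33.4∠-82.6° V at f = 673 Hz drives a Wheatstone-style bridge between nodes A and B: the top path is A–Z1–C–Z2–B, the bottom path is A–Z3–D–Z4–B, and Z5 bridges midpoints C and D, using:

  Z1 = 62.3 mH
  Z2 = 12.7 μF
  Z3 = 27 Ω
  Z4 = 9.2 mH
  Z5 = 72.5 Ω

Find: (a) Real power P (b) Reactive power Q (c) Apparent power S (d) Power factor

Step 1 — Angular frequency: ω = 2π·f = 2π·673 = 4229 rad/s.
Step 2 — Component impedances:
  Z1: Z = jωL = j·4229·0.0623 = 0 + j263.4 Ω
  Z2: Z = 1/(jωC) = -j/(ω·C) = 0 - j18.62 Ω
  Z3: Z = R = 27 Ω
  Z4: Z = jωL = j·4229·0.0092 = 0 + j38.9 Ω
  Z5: Z = R = 72.5 Ω
Step 3 — Bridge requires nodal analysis (the Z5 bridge couples midpoints C and D, so the two paths cannot be reduced to a simple series/parallel combination). Setting node B to ground and injecting 1 A at node A, the 3-node admittance system at A, C, D solves to V_A = Z_AB = 36.97 + j32.68 Ω = 49.34∠41.5° Ω.
Step 4 — Source phasor: V = 33.4∠-82.6° V = 4.302 - j33.12 V.
Step 5 — Current: I = V / Z = -0.3792 - j0.5607 A = 0.6769∠-124.1° A.
Step 6 — Complex power: S = V·I* = 16.94 + j14.97 VA.
Step 7 — Real power: P = Re(S) = 16.94 W.
Step 8 — Reactive power: Q = Im(S) = 14.97 VAR.
Step 9 — Apparent power: |S| = 22.61 VA.
Step 10 — Power factor: PF = P/|S| = 0.7493 (lagging).

(a) P = 16.94 W  (b) Q = 14.97 VAR  (c) S = 22.61 VA  (d) PF = 0.7493 (lagging)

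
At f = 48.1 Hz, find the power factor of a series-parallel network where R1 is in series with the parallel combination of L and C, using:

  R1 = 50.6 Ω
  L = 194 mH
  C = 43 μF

Step 1 — Angular frequency: ω = 2π·f = 2π·48.1 = 302.2 rad/s.
Step 2 — Component impedances:
  R1: Z = R = 50.6 Ω
  L: Z = jωL = j·302.2·0.194 = 0 + j58.63 Ω
  C: Z = 1/(jωC) = -j/(ω·C) = 0 - j76.95 Ω
Step 3 — Parallel branch: L || C = 1/(1/L + 1/C) = 0 + j246.3 Ω.
Step 4 — Series with R1: Z_total = R1 + (L || C) = 50.6 + j246.3 Ω = 251.4∠78.4° Ω.
Step 5 — Power factor: PF = cos(φ) = Re(Z)/|Z| = 50.6/251.43 = 0.2012.
Step 6 — Type: Im(Z) = 246.3 ⇒ lagging (phase φ = 78.4°).

PF = 0.2012 (lagging, φ = 78.4°)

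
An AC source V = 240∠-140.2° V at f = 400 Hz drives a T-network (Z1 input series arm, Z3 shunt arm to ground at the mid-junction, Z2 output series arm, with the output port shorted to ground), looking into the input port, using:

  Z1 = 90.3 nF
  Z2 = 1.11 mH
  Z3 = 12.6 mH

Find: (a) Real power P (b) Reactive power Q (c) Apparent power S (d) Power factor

Step 1 — Angular frequency: ω = 2π·f = 2π·400 = 2513 rad/s.
Step 2 — Component impedances:
  Z1: Z = 1/(jωC) = -j/(ω·C) = 0 - j4406 Ω
  Z2: Z = jωL = j·2513·0.00111 = 0 + j2.79 Ω
  Z3: Z = jωL = j·2513·0.0126 = 0 + j31.67 Ω
Step 3 — With the output port shorted to ground, the output series arm Z2 runs from the junction to ground; the shunt arm Z3 also runs from the junction to ground. They appear in parallel: Z3 || Z2 = 0 + j2.564 Ω.
Step 4 — Series with input arm Z1: Z_in = Z1 + (Z3 || Z2) = 0 - j4404 Ω = 4404∠-90.0° Ω.
Step 5 — Source phasor: V = 240∠-140.2° V = -184.4 - j153.6 V.
Step 6 — Current: I = V / Z = 0.03489 - j0.04187 A = 0.0545∠-50.2° A.
Step 7 — Complex power: S = V·I* = 0 - j13.08 VA.
Step 8 — Real power: P = Re(S) = 0 W.
Step 9 — Reactive power: Q = Im(S) = -13.08 VAR.
Step 10 — Apparent power: |S| = 13.08 VA.
Step 11 — Power factor: PF = P/|S| = 0 (leading).

(a) P = 0 W  (b) Q = -13.08 VAR  (c) S = 13.08 VA  (d) PF = 0 (leading)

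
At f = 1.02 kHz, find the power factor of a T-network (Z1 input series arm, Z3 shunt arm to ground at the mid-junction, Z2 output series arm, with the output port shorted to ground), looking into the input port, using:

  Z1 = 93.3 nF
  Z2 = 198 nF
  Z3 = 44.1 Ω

Step 1 — Angular frequency: ω = 2π·f = 2π·1020 = 6409 rad/s.
Step 2 — Component impedances:
  Z1: Z = 1/(jωC) = -j/(ω·C) = 0 - j1672 Ω
  Z2: Z = 1/(jωC) = -j/(ω·C) = 0 - j788.1 Ω
  Z3: Z = R = 44.1 Ω
Step 3 — With the output port shorted to ground, the output series arm Z2 runs from the junction to ground; the shunt arm Z3 also runs from the junction to ground. They appear in parallel: Z3 || Z2 = 43.96 - j2.46 Ω.
Step 4 — Series with input arm Z1: Z_in = Z1 + (Z3 || Z2) = 43.96 - j1675 Ω = 1675∠-88.5° Ω.
Step 5 — Power factor: PF = cos(φ) = Re(Z)/|Z| = 43.96/1675 = 0.02624.
Step 6 — Type: Im(Z) = -1675 ⇒ leading (phase φ = -88.5°).

PF = 0.02624 (leading, φ = -88.5°)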